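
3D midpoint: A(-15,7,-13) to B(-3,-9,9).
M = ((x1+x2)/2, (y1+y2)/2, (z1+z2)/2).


Mx = (-15- 3)/2 = -9.0000
My = (7- 9)/2 = -1.0000
Mz = (-13+9)/2 = -2.0000

M = (-9.0000, -1.0000, -2.0000)


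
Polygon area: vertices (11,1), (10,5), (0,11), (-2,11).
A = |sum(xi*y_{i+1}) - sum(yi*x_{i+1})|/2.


sum(xi*y_{i+1}) = 11*5 + 10*11 + 0*11 - 2*1 = 163
sum(yi*x_{i+1}) = 1*10 + 5*0 + 11*(-2) + 11*11 = 109
Area = |163 - 109|/2 = 54/2 = 27.0000

27.0000 sq units


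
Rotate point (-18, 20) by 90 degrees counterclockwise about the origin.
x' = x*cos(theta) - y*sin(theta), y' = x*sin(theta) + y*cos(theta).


cos(90) = 0, sin(90) = 1
x' = -18*0 - 20*1 = -20
y' = -18*1 + 20*0 = -18

(-20, -18)


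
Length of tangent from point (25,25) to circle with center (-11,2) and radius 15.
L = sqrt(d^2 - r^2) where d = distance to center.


d = sqrt((25+ 11)^2 + (25-2)^2) = sqrt(1296+529) = 42.7200
L = sqrt(1825.0000 - 225) = sqrt(1600.0000) = 40.0000

40.0000


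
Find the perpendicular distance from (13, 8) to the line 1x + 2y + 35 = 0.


|1*13 + 2*8 + 35| = |64| = 64
sqrt(1 + 4) = sqrt(5) = 2.2361
d = 64/sqrt(5) = 28.6217

28.6217


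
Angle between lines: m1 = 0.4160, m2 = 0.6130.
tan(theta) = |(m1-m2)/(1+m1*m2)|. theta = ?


m1-m2 = -0.197
1+m1*m2 = 1.255008
tan(theta) = |-0.197/1.255008| = 0.156971
theta = arctan(|-0.197/1.255008|) = 8.9210 degrees (acute angle)

8.9210 degrees


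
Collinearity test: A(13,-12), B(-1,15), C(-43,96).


13*(15-96) - 1*(96+ 12) - 43*(-12-15)
= -1053 - 108 + 1161 = 0

Yes, collinear (determinant = 0)


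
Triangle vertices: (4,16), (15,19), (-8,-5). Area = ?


4*(19+ 5) = 96
15*(-5-16) = -315
-8*(16-19) = 24
sum = -195
Area = |-195|/2 = 97.5000

97.5000 sq units


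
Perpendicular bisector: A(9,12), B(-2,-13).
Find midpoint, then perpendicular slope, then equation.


Midpoint = (3.5, -0.5)
Slope of AB = dy/dx = -25/(-11) = 2.2727
Perp slope = -dx/dy = -11/25 = -0.4400
b = My - (perp slope)*Mx = -0.5 + (-11*3.5)/(-25) = -0.5 + 1.5400 = 1.0400

y = -0.4400x + 1.0400


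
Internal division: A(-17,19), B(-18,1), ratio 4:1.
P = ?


Px = (4*(-18) + 1*(-17))/5 = -89/5 = -17.8000
Py = (4*1 + 1*19)/5 = 23/5 = 4.6000

P = (-17.8000, 4.6000)


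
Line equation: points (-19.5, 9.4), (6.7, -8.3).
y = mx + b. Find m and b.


m = (-17.7)/(26.2) = -0.6756
b = y1 - m*x1 = 9.4 - (-17.7*(-19.5))/(26.2) = 9.4 - 13.1737 = -3.7737

y = -0.6756x - 3.7737


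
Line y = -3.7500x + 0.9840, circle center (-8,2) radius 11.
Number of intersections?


Substitute y = -3.7500x + 0.9840: (x+ 8)^2 + (-3.7500x+0.9840-2)^2 = 121
Expand to Ax^2 + Bx + C = 0, where b-k = -1.016
A = 1+m^2 = 15.0625
B = 2(m(b-k) - h) = 2(-3.7500*(-1.016) + 8) = 23.62
C = h^2 + (b-k)^2 - r^2 = 64 + 1.032256 - 121 = -55.967744
disc = B^2-4AC = 557.9044 + 3372.0566 = 3929.9610
disc > 0

2 intersection points


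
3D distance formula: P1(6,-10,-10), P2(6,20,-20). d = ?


dx=0, dy=30, dz=-10
d = sqrt(0+900+100) = sqrt(1000) = 31.6228

31.6228


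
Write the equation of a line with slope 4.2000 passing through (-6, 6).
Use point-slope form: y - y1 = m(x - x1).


y - 6 = 4.2000(x + 6)
y = 4.2000x + 6 - 4.2000*(-6)
y = 4.2000x + 31.2000

y = 4.2000x + 31.2000


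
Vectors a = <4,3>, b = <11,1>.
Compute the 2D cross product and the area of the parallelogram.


cross = 4*1 - 3*11 = 4 - 33 = -29
Parallelogram area = |-29| = 29

cross = -29, parallelogram area = 29


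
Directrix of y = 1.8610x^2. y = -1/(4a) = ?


a = 1.8610
1/(4a) = 0.1343
directrix: y = -0.1343 = -0.1343

y = -0.1343


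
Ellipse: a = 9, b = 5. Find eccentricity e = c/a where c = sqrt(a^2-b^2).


c = sqrt(81-25) = sqrt(56) = 7.4833
e = c/a = sqrt(56)/9 = 0.8315

e = 0.8315


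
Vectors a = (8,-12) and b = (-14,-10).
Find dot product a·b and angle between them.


a·b = 8*(-14) - 12*(-10) = -112 + 120 = 8
|a| = sqrt(64+144) = 14.4222
|b| = sqrt(196+100) = 17.2047
cos(theta) = 8/(sqrt(208)*sqrt(296)) = 8/sqrt(61568) = 0.032241
theta = arccos(8/sqrt(61568)) = 88.1524 degrees

a·b = 8, theta = 88.1524 deg


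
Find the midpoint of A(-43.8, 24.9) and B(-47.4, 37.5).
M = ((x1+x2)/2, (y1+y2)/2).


Mx = (-43.8 - 47.4)/2 = -91.2/2 = -45.6000
My = (24.9 + 37.5)/2 = 62.4/2 = 31.2000

(-45.6000, 31.2000)


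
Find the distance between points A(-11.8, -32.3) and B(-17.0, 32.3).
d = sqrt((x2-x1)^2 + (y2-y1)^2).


dx = -17.0 + 11.8 = -5.2
dy = 32.3 + 32.3 = 64.6
d = sqrt(27.04 + 4173.16) = sqrt(4200.2) = 64.8089

64.8089


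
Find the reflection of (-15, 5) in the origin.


Reflection rule for origin: (-x, -y)
(-15, 5) -> (15, -5)

(15, -5)


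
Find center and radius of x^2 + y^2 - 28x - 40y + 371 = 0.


h = -D/2 = 28/2 = 14
k = -E/2 = 40/2 = 20
r^2 = h^2 + k^2 - F = 196 + 400 - 371 = 225
r = 15

Center (14, 20), radius = 15


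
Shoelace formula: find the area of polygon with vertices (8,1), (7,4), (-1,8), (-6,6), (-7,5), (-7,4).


sum(xi*y_{i+1}) = 8*4 + 7*8 - 1*6 - 6*5 - 7*4 - 7*1 = 17
sum(yi*x_{i+1}) = 1*7 + 4*(-1) + 8*(-6) + 6*(-7) + 5*(-7) + 4*8 = -90
Area = |17 + 90|/2 = 107/2 = 53.5000

53.5000 sq units


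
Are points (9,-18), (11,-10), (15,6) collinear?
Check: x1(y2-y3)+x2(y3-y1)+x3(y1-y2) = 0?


9*(-10-6) + 11*(6+ 18) + 15*(-18+ 10)
= -144 + 264 - 120 = 0

Yes, collinear (determinant = 0)


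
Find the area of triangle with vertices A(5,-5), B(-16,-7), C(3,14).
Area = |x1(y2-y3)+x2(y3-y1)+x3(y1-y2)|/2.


5*(-7-14) = -105
-16*(14+ 5) = -304
3*(-5+ 7) = 6
sum = -403
Area = |-403|/2 = 201.5000

201.5000 sq units


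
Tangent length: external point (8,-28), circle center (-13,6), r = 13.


d = sqrt((8+ 13)^2 + (-28-6)^2) = sqrt(441+1156) = 39.9625
L = sqrt(1597.0000 - 169) = sqrt(1428.0000) = 37.7889

37.7889


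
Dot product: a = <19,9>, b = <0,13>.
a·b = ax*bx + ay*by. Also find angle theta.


a·b = 19*0 + 9*13 = 0 + 117 = 117
|a| = sqrt(361+81) = 21.0238
|b| = sqrt(0+169) = 13.0000
cos(theta) = 117/(sqrt(442)*sqrt(169)) = 117/sqrt(74698) = 0.428086
theta = arccos(117/sqrt(74698)) = 64.6538 degrees

a·b = 117, theta = 64.6538 deg


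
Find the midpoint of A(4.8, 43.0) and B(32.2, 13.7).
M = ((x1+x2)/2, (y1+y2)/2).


Mx = (4.8 + 32.2)/2 = 37.0/2 = 18.5000
My = (43.0 + 13.7)/2 = 56.7/2 = 28.3500

(18.5000, 28.3500)


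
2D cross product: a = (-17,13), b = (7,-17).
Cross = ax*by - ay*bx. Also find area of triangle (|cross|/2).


cross = -17*(-17) - 13*7 = 289 - 91 = 198
Triangle area = |198|/2 = 198/2 = 99.0000

cross = 198, triangle area = 99.0000


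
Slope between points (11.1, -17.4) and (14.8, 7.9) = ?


dy = 7.9 + 17.4 = 25.3
dx = 14.8 - 11.1 = 3.7
m = 25.3/3.7 = 6.8378

m = 6.8378


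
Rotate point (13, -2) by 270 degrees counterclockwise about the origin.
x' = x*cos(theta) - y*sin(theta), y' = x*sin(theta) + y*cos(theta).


cos(270) = 0, sin(270) = -1
x' = 13*0 + 2*(-1) = -2
y' = 13*(-1) - 2*0 = -13

(-2, -13)


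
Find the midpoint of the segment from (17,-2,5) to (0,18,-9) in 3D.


Mx = (17+0)/2 = 8.5000
My = (-2+18)/2 = 8.0000
Mz = (5- 9)/2 = -2.0000

M = (8.5000, 8.0000, -2.0000)


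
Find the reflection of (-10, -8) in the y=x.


Reflection rule for y=x: (y, x)
(-10, -8) -> (-8, -10)

(-8, -10)


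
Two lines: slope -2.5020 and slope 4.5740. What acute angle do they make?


m1-m2 = -7.076
1+m1*m2 = -10.444148
tan(theta) = |-7.076/(-10.444148)| = 0.677509
theta = arctan(|-7.076/(-10.444148)|) = 34.1180 degrees (acute angle)

34.1180 degrees


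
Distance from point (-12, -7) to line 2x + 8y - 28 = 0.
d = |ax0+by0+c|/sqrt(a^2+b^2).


|2*(-12) + 8*(-7) - 28| = |-108| = 108
sqrt(4 + 64) = sqrt(68) = 8.2462
d = 108/sqrt(68) = 13.0969

13.0969


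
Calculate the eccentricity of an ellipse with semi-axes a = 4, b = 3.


c = sqrt(16-9) = sqrt(7) = 2.6458
e = c/a = sqrt(7)/4 = 0.6614

e = 0.6614


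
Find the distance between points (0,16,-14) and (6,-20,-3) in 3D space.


dx=6, dy=-36, dz=11
d = sqrt(36+1296+121) = sqrt(1453) = 38.1182

38.1182


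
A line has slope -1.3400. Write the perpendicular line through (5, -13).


Perpendicular slope = -1/m1 = -1/(-1.3400) = 0.7463
b2 = y0 - m2*x0 = -13 + 5/(-1.3400) = -13 - 3.7313 = -16.7313

y = 0.7463x - 16.7313


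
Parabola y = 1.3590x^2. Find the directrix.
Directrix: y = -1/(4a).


a = 1.3590
1/(4a) = 0.1840
directrix: y = -0.1840 = -0.1840

y = -0.1840


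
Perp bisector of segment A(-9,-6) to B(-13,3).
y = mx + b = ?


Midpoint = (-11, -1.5)
Slope of AB = dy/dx = 9/(-4) = -2.2500
Perp slope = -dx/dy = 4/9 = 0.4444
b = My - (perp slope)*Mx = -1.5 + (-4*(-11))/9 = -1.5 + 4.8889 = 3.3889

y = 0.4444x + 3.3889


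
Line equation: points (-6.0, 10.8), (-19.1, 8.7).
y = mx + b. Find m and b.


m = (-2.1)/(-13.1) = 0.1603
b = y1 - m*x1 = 10.8 - (-2.1*(-6.0))/(-13.1) = 10.8 + 0.9618 = 11.7618

y = 0.1603x + 11.7618


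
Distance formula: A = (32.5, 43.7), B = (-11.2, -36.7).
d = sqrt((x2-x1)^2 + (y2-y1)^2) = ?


dx = -11.2 - 32.5 = -43.7
dy = -36.7 - 43.7 = -80.4
d = sqrt(1909.69 + 6464.16) = sqrt(8373.85) = 91.5087

91.5087


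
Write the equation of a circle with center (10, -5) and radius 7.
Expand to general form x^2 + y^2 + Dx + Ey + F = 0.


(x-10)^2 + (y+ 5)^2 = 7^2
D = -2h = -20, E = -2k = 10
F = h^2+k^2-r^2 = 100+25-49 = 76

x^2 + y^2 - 20x + 10y + 76 = 0


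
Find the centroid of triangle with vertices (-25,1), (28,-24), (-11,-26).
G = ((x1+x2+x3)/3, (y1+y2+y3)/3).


Gx = (-25+28- 11)/3 = -8/3 = -2.6667
Gy = (1- 24- 26)/3 = -49/3 = -16.3333

G = (-2.6667, -16.3333)


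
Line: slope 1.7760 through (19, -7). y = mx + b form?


y + 7 = 1.7760(x - 19)
y = 1.7760x - 7 - 1.7760*19
y = 1.7760x - 40.7440

y = 1.7760x - 40.7440


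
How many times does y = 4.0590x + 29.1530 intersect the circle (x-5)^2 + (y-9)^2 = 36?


Substitute y = 4.0590x + 29.1530: (x-5)^2 + (4.0590x+29.1530-9)^2 = 36
Expand to Ax^2 + Bx + C = 0, where b-k = 20.153
A = 1+m^2 = 17.475481
B = 2(m(b-k) - h) = 2(4.0590*20.153 - 5) = 153.602054
C = h^2 + (b-k)^2 - r^2 = 25 + 406.143409 - 36 = 395.143409
disc = B^2-4AC = 23593.5910 - 27621.2845 = -4027.6935
disc < 0

0 intersection points


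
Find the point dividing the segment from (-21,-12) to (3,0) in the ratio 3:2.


Px = (3*3 + 2*(-21))/5 = -33/5 = -6.6000
Py = (3*0 + 2*(-12))/5 = -24/5 = -4.8000

P = (-6.6000, -4.8000)


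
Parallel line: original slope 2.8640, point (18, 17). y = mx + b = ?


Parallel lines have equal slopes.
m2 = 2.8640
b2 = 17 - 2.8640*18 = -34.5520

y = 2.8640x - 34.5520


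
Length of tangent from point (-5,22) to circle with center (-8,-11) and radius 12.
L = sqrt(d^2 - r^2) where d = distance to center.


d = sqrt((-5+ 8)^2 + (22+ 11)^2) = sqrt(9+1089) = 33.1361
L = sqrt(1098.0000 - 144) = sqrt(954.0000) = 30.8869

30.8869


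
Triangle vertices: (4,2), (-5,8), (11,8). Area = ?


4*(8-8) = 0
-5*(8-2) = -30
11*(2-8) = -66
sum = -96
Area = |-96|/2 = 48.0000

48.0000 sq units


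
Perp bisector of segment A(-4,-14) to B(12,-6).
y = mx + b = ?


Midpoint = (4, -10)
Slope of AB = dy/dx = 8/16 = 0.5000
Perp slope = -dx/dy = -16/8 = -2.0000
b = My - (perp slope)*Mx = -10 + (16*4)/8 = -10 + 8.0000 = -2.0000

y = -2.0000x - 2.0000


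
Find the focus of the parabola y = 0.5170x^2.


a = 0.5170
4a = 2.0680
focus = (0, 1/2.0680) = (0, 0.4836)

Focus = (0, 0.4836)


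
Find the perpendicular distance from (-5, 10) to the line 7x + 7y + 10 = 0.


|7*(-5) + 7*10 + 10| = |45| = 45
sqrt(49 + 49) = sqrt(98) = 9.8995
d = 45/sqrt(98) = 4.5457

4.5457


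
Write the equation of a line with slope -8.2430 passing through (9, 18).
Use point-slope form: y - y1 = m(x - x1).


y - 18 = -8.2430(x - 9)
y = -8.2430x + 18 + 8.2430*9
y = -8.2430x + 92.1870

y = -8.2430x + 92.1870


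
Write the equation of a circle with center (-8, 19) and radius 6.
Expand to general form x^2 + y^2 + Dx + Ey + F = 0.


(x+ 8)^2 + (y-19)^2 = 6^2
D = -2h = 16, E = -2k = -38
F = h^2+k^2-r^2 = 64+361-36 = 389

x^2 + y^2 + 16x - 38y + 389 = 0


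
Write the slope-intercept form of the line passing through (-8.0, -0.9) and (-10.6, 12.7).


m = (13.6)/(-2.6) = -5.2308
b = y1 - m*x1 = -0.9 - (13.6*(-8.0))/(-2.6) = -0.9 - 41.8462 = -42.7462

y = -5.2308x - 42.7462


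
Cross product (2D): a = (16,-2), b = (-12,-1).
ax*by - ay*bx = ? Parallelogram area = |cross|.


cross = 16*(-1) + 2*(-12) = -16 - 24 = -40
Parallelogram area = |-40| = 40

cross = -40, parallelogram area = 40


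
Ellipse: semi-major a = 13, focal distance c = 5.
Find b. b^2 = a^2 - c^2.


b^2 = 13^2 - (5)^2 = 169 - 25 = 144
b = sqrt(144) = 12

b = 12


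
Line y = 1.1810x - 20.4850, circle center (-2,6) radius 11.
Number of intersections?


Substitute y = 1.1810x - 20.4850: (x+ 2)^2 + (1.1810x- 20.4850-6)^2 = 121
Expand to Ax^2 + Bx + C = 0, where b-k = -26.485
A = 1+m^2 = 2.394761
B = 2(m(b-k) - h) = 2(1.1810*(-26.485) + 2) = -58.55757
C = h^2 + (b-k)^2 - r^2 = 4 + 701.455225 - 121 = 584.455225
disc = B^2-4AC = 3428.9890 - 5598.5223 = -2169.5333
disc < 0

0 intersection points


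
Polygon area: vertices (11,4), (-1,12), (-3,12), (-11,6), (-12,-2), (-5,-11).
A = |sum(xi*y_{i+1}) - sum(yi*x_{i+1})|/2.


sum(xi*y_{i+1}) = 11*12 - 1*12 - 3*6 - 11*(-2) - 12*(-11) - 5*4 = 236
sum(yi*x_{i+1}) = 4*(-1) + 12*(-3) + 12*(-11) + 6*(-12) - 2*(-5) - 11*11 = -355
Area = |236 + 355|/2 = 591/2 = 295.5000

295.5000 sq units


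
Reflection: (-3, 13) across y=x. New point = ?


Reflection rule for y=x: (y, x)
(-3, 13) -> (13, -3)

(13, -3)


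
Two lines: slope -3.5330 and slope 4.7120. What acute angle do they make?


m1-m2 = -8.245
1+m1*m2 = -15.647496
tan(theta) = |-8.245/(-15.647496)| = 0.526921
theta = arctan(|-8.245/(-15.647496)|) = 27.7857 degrees (acute angle)

27.7857 degrees


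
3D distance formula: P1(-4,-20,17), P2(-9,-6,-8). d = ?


dx=-5, dy=14, dz=-25
d = sqrt(25+196+625) = sqrt(846) = 29.0861

29.0861


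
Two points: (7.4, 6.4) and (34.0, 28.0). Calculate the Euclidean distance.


dx = 34.0 - 7.4 = 26.6
dy = 28.0 - 6.4 = 21.6
d = sqrt(707.56 + 466.56) = sqrt(1174.12) = 34.2654

34.2654


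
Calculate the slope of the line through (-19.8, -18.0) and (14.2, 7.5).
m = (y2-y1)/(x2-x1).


dy = 7.5 + 18.0 = 25.5
dx = 14.2 + 19.8 = 34.0
m = 25.5/34.0 = 0.7500

m = 0.7500


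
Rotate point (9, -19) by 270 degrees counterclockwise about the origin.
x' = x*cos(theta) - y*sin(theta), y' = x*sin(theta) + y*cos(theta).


cos(270) = 0, sin(270) = -1
x' = 9*0 + 19*(-1) = -19
y' = 9*(-1) - 19*0 = -9

(-19, -9)


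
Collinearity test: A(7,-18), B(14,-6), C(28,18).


7*(-6-18) + 14*(18+ 18) + 28*(-18+ 6)
= -168 + 504 - 336 = 0

Yes, collinear (determinant = 0)


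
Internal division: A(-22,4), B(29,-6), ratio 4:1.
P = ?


Px = (4*29 + 1*(-22))/5 = 94/5 = 18.8000
Py = (4*(-6) + 1*4)/5 = -20/5 = -4.0000

P = (18.8000, -4.0000)


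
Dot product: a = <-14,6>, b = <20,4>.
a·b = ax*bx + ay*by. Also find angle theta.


a·b = -14*20 + 6*4 = -280 + 24 = -256
|a| = sqrt(196+36) = 15.2315
|b| = sqrt(400+16) = 20.3961
cos(theta) = -256/(sqrt(232)*sqrt(416)) = -256/sqrt(96512) = -0.824042
theta = arccos(-256/sqrt(96512)) = 145.4915 degrees

a·b = -256, theta = 145.4915 deg


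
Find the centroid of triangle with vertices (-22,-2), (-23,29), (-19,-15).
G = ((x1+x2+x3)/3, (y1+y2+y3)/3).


Gx = (-22- 23- 19)/3 = -64/3 = -21.3333
Gy = (-2+29- 15)/3 = 12/3 = 4.0000

G = (-21.3333, 4.0000)


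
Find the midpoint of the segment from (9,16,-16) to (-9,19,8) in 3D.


Mx = (9- 9)/2 = 0
My = (16+19)/2 = 17.5000
Mz = (-16+8)/2 = -4.0000

M = (0, 17.5000, -4.0000)


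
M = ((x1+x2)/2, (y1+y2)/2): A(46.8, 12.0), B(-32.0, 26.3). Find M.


Mx = (46.8 - 32.0)/2 = 14.8/2 = 7.4000
My = (12.0 + 26.3)/2 = 38.3/2 = 19.1500

(7.4000, 19.1500)


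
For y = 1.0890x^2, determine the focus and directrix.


a = 1.0890
1/(4a) = 0.2296
Focus = (0, 0.2296)
Directrix: y = -0.2296

Focus = (0, 0.2296), Directrix: y = -0.2296


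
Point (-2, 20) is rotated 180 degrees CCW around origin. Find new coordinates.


cos(180) = -1, sin(180) = 0
x' = -2*(-1) - 20*0 = 2
y' = -2*0 + 20*(-1) = -20

(2, -20)


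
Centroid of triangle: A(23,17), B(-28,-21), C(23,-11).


Gx = (23- 28+23)/3 = 18/3 = 6.0000
Gy = (17- 21- 11)/3 = -15/3 = -5.0000

G = (6.0000, -5.0000)


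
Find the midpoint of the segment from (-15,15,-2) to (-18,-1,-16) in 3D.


Mx = (-15- 18)/2 = -16.5000
My = (15- 1)/2 = 7.0000
Mz = (-2- 16)/2 = -9.0000

M = (-16.5000, 7.0000, -9.0000)


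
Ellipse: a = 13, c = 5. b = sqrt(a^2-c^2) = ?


b^2 = 13^2 - (5)^2 = 169 - 25 = 144
b = sqrt(144) = 12

b = 12


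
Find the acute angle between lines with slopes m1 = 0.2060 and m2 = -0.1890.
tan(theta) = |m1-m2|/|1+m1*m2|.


m1-m2 = 0.395
1+m1*m2 = 0.961066
tan(theta) = |0.395/0.961066| = 0.411002
theta = arctan(|0.395/0.961066|) = 22.3428 degrees (acute angle)

22.3428 degrees


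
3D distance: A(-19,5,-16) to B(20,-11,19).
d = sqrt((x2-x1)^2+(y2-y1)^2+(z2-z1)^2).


dx=39, dy=-16, dz=35
d = sqrt(1521+256+1225) = sqrt(3002) = 54.7905

54.7905


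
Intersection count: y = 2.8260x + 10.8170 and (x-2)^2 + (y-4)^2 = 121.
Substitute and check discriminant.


Substitute y = 2.8260x + 10.8170: (x-2)^2 + (2.8260x+10.8170-4)^2 = 121
Expand to Ax^2 + Bx + C = 0, where b-k = 6.817
A = 1+m^2 = 8.986276
B = 2(m(b-k) - h) = 2(2.8260*6.817 - 2) = 34.529684
C = h^2 + (b-k)^2 - r^2 = 4 + 46.471489 - 121 = -70.528511
disc = B^2-4AC = 1192.2991 + 2535.1547 = 3727.4538
disc > 0

2 intersection points


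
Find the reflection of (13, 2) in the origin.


Reflection rule for origin: (-x, -y)
(13, 2) -> (-13, -2)

(-13, -2)


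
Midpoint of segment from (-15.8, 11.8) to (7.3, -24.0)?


Mx = (-15.8 + 7.3)/2 = -8.5/2 = -4.2500
My = (11.8 - 24.0)/2 = -12.2/2 = -6.1000

(-4.2500, -6.1000)


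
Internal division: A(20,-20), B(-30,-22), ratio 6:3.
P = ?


Px = (6*(-30) + 3*20)/9 = -120/9 = -13.3333
Py = (6*(-22) + 3*(-20))/9 = -192/9 = -21.3333

P = (-13.3333, -21.3333)


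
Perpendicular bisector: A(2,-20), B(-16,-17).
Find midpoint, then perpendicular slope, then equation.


Midpoint = (-7, -18.5)
Slope of AB = dy/dx = 3/(-18) = -0.1667
Perp slope = -dx/dy = 18/3 = 6.0000
b = My - (perp slope)*Mx = -18.5 + (-18*(-7))/3 = -18.5 + 42.0000 = 23.5000

y = 6.0000x + 23.5000


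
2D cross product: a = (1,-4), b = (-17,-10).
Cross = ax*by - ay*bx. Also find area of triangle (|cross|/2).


cross = 1*(-10) + 4*(-17) = -10 - 68 = -78
Triangle area = |-78|/2 = 78/2 = 39.0000

cross = -78, triangle area = 39.0000


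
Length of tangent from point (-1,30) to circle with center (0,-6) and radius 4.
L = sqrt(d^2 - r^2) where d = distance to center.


d = sqrt((-1-0)^2 + (30+ 6)^2) = sqrt(1+1296) = 36.0139
L = sqrt(1297.0000 - 16) = sqrt(1281.0000) = 35.7911

35.7911


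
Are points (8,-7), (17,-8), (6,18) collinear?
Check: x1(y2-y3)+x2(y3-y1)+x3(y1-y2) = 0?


8*(-8-18) + 17*(18+ 7) + 6*(-7+ 8)
= -208 + 425 + 6 = 223

No, not collinear (determinant = 223)


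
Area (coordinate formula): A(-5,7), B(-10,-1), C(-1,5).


-5*(-1-5) = 30
-10*(5-7) = 20
-1*(7+ 1) = -8
sum = 42
Area = |42|/2 = 21.0000

21.0000 sq units


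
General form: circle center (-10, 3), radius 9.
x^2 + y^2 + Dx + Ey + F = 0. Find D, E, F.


(x+ 10)^2 + (y-3)^2 = 9^2
D = -2h = 20, E = -2k = -6
F = h^2+k^2-r^2 = 100+9-81 = 28

D = 20, E = -6, F = 28


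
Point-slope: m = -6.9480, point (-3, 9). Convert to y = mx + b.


y - 9 = -6.9480(x + 3)
y = -6.9480x + 9 + 6.9480*(-3)
y = -6.9480x - 11.8440

y = -6.9480x - 11.8440


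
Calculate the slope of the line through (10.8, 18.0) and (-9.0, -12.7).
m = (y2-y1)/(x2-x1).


dy = -12.7 - 18.0 = -30.7
dx = -9.0 - 10.8 = -19.8
m = -30.7/(-19.8) = 1.5505

m = 1.5505


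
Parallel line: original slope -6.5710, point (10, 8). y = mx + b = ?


Parallel lines have equal slopes.
m2 = -6.5710
b2 = 8 + 6.5710*10 = 73.7100

y = -6.5710x + 73.7100


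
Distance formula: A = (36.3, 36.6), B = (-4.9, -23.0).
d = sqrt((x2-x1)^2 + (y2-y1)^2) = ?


dx = -4.9 - 36.3 = -41.2
dy = -23.0 - 36.6 = -59.6
d = sqrt(1697.44 + 3552.16) = sqrt(5249.6) = 72.4541

72.4541


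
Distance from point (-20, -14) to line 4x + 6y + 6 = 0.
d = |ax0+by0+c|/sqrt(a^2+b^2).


|4*(-20) + 6*(-14) + 6| = |-158| = 158
sqrt(16 + 36) = sqrt(52) = 7.2111
d = 158/sqrt(52) = 21.9107

21.9107


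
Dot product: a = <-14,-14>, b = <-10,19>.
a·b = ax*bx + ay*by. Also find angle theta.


a·b = -14*(-10) - 14*19 = 140 - 266 = -126
|a| = sqrt(196+196) = 19.7990
|b| = sqrt(100+361) = 21.4709
cos(theta) = -126/(sqrt(392)*sqrt(461)) = -126/sqrt(180712) = -0.296399
theta = arccos(-126/sqrt(180712)) = 107.2415 degrees

a·b = -126, theta = 107.2415 deg


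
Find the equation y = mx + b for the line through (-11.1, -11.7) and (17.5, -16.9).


m = (-5.2)/(28.6) = -0.1818
b = y1 - m*x1 = -11.7 - (-5.2*(-11.1))/(28.6) = -11.7 - 2.0182 = -13.7182

y = -0.1818x - 13.7182


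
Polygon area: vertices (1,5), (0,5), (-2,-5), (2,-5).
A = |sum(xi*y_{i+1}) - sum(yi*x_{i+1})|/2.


sum(xi*y_{i+1}) = 1*5 + 0*(-5) - 2*(-5) + 2*5 = 25
sum(yi*x_{i+1}) = 5*0 + 5*(-2) - 5*2 - 5*1 = -25
Area = |25 + 25|/2 = 50/2 = 25.0000

25.0000 sq units


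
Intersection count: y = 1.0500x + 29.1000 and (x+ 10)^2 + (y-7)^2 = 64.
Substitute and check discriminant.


Substitute y = 1.0500x + 29.1000: (x+ 10)^2 + (1.0500x+29.1000-7)^2 = 64
Expand to Ax^2 + Bx + C = 0, where b-k = 22.1
A = 1+m^2 = 2.1025
B = 2(m(b-k) - h) = 2(1.0500*22.1 + 10) = 66.41
C = h^2 + (b-k)^2 - r^2 = 100 + 488.41 - 64 = 524.41
disc = B^2-4AC = 4410.2881 - 4410.2881 = 0
disc = 0

1 intersection point (tangent)


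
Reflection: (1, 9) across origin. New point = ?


Reflection rule for origin: (-x, -y)
(1, 9) -> (-1, -9)

(-1, -9)


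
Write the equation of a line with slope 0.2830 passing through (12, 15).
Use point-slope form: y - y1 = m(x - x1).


y - 15 = 0.2830(x - 12)
y = 0.2830x + 15 - 0.2830*12
y = 0.2830x + 11.6040

y = 0.2830x + 11.6040


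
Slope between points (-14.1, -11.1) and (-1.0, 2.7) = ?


dy = 2.7 + 11.1 = 13.8
dx = -1.0 + 14.1 = 13.1
m = 13.8/13.1 = 1.0534

m = 1.0534


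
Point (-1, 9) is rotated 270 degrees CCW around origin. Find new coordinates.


cos(270) = 0, sin(270) = -1
x' = -1*0 - 9*(-1) = 9
y' = -1*(-1) + 9*0 = 1

(9, 1)


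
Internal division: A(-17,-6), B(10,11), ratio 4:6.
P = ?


Px = (4*10 + 6*(-17))/10 = -62/10 = -6.2000
Py = (4*11 + 6*(-6))/10 = 8/10 = 0.8000

P = (-6.2000, 0.8000)


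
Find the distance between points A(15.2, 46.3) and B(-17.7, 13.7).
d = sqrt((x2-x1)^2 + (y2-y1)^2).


dx = -17.7 - 15.2 = -32.9
dy = 13.7 - 46.3 = -32.6
d = sqrt(1082.41 + 1062.76) = sqrt(2145.17) = 46.3160

46.3160


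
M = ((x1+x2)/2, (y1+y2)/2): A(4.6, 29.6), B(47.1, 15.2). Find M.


Mx = (4.6 + 47.1)/2 = 51.7/2 = 25.8500
My = (29.6 + 15.2)/2 = 44.8/2 = 22.4000

(25.8500, 22.4000)


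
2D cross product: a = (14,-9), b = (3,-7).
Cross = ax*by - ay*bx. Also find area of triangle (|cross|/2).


cross = 14*(-7) + 9*3 = -98 + 27 = -71
Triangle area = |-71|/2 = 71/2 = 35.5000

cross = -71, triangle area = 35.5000


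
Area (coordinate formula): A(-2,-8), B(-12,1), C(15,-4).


-2*(1+ 4) = -10
-12*(-4+ 8) = -48
15*(-8-1) = -135
sum = -193
Area = |-193|/2 = 96.5000

96.5000 sq units


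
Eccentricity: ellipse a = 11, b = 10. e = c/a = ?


c = sqrt(121-100) = sqrt(21) = 4.5826
e = c/a = sqrt(21)/11 = 0.4166

e = 0.4166


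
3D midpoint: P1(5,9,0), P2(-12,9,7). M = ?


Mx = (5- 12)/2 = -3.5000
My = (9+9)/2 = 9.0000
Mz = (0+7)/2 = 3.5000

M = (-3.5000, 9.0000, 3.5000)


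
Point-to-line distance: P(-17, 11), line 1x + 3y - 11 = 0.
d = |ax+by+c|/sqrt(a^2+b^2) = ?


|1*(-17) + 3*11 - 11| = |5| = 5
sqrt(1 + 9) = sqrt(10) = 3.1623
d = 5/sqrt(10) = 1.5811

1.5811


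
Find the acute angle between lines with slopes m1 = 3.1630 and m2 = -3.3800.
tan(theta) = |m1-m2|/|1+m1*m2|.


m1-m2 = 6.543
1+m1*m2 = -9.69094
tan(theta) = |6.543/(-9.69094)| = 0.675167
theta = arctan(|6.543/(-9.69094)|) = 34.0259 degrees (acute angle)

34.0259 degrees


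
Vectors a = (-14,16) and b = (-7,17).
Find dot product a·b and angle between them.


a·b = -14*(-7) + 16*17 = 98 + 272 = 370
|a| = sqrt(196+256) = 21.2603
|b| = sqrt(49+289) = 18.3848
cos(theta) = 370/(sqrt(452)*sqrt(338)) = 370/sqrt(152776) = 0.946617
theta = arccos(370/sqrt(152776)) = 18.8058 degrees

a·b = 370, theta = 18.8058 deg


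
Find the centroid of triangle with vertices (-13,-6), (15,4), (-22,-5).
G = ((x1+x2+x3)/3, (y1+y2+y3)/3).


Gx = (-13+15- 22)/3 = -20/3 = -6.6667
Gy = (-6+4- 5)/3 = -7/3 = -2.3333

G = (-6.6667, -2.3333)


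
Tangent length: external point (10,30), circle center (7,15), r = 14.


d = sqrt((10-7)^2 + (30-15)^2) = sqrt(9+225) = 15.2971
L = sqrt(234.0000 - 196) = sqrt(38.0000) = 6.1644

6.1644


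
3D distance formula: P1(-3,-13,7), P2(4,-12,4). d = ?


dx=7, dy=1, dz=-3
d = sqrt(49+1+9) = sqrt(59) = 7.6811

7.6811


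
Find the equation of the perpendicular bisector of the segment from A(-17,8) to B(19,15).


Midpoint = (1, 11.5)
Slope of AB = dy/dx = 7/36 = 0.1944
Perp slope = -dx/dy = -36/7 = -5.1429
b = My - (perp slope)*Mx = 11.5 + (36*1)/7 = 11.5 + 5.1429 = 16.6429

y = -5.1429x + 16.6429


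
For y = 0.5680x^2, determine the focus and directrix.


a = 0.5680
1/(4a) = 0.4401
Focus = (0, 0.4401)
Directrix: y = -0.4401

Focus = (0, 0.4401), Directrix: y = -0.4401


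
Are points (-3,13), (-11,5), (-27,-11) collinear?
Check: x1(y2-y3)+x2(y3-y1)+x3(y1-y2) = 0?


-3*(5+ 11) - 11*(-11-13) - 27*(13-5)
= -48 + 264 - 216 = 0

Yes, collinear (determinant = 0)


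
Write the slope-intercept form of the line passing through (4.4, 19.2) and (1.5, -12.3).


m = (-31.5)/(-2.9) = 10.8621
b = y1 - m*x1 = 19.2 - (-31.5*4.4)/(-2.9) = 19.2 - 47.7931 = -28.5931

y = 10.8621x - 28.5931


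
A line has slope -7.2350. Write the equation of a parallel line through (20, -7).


Parallel lines have equal slopes.
m2 = -7.2350
b2 = -7 + 7.2350*20 = 137.7000

y = -7.2350x + 137.7000


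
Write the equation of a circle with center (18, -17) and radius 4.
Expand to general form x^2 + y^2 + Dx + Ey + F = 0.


(x-18)^2 + (y+ 17)^2 = 4^2
D = -2h = -36, E = -2k = 34
F = h^2+k^2-r^2 = 324+289-16 = 597

x^2 + y^2 - 36x + 34y + 597 = 0


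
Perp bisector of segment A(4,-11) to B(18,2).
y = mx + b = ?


Midpoint = (11, -4.5)
Slope of AB = dy/dx = 13/14 = 0.9286
Perp slope = -dx/dy = -14/13 = -1.0769
b = My - (perp slope)*Mx = -4.5 + (14*11)/13 = -4.5 + 11.8462 = 7.3462

y = -1.0769x + 7.3462


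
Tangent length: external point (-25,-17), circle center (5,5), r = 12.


d = sqrt((-25-5)^2 + (-17-5)^2) = sqrt(900+484) = 37.2022
L = sqrt(1384.0000 - 144) = sqrt(1240.0000) = 35.2136

35.2136


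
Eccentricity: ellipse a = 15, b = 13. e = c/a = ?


c = sqrt(225-169) = sqrt(56) = 7.4833
e = c/a = sqrt(56)/15 = 0.4989

e = 0.4989


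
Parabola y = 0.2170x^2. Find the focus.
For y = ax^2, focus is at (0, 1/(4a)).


a = 0.2170
4a = 0.8680
focus = (0, 1/0.8680) = (0, 1.1521)

Focus = (0, 1.1521)


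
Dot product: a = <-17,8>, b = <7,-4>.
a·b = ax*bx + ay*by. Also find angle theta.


a·b = -17*7 + 8*(-4) = -119 - 32 = -151
|a| = sqrt(289+64) = 18.7883
|b| = sqrt(49+16) = 8.0623
cos(theta) = -151/(sqrt(353)*sqrt(65)) = -151/sqrt(22945) = -0.996857
theta = arccos(-151/sqrt(22945)) = 175.4562 degrees

a·b = -151, theta = 175.4562 deg


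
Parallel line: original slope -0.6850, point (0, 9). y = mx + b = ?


Parallel lines have equal slopes.
m2 = -0.6850
b2 = 9 + 0.6850*0 = 9.0000

y = -0.6850x + 9.0000


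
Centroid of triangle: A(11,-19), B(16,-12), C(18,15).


Gx = (11+16+18)/3 = 45/3 = 15.0000
Gy = (-19- 12+15)/3 = -16/3 = -5.3333

G = (15.0000, -5.3333)


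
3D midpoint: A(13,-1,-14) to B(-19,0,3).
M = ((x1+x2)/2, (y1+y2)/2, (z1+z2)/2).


Mx = (13- 19)/2 = -3.0000
My = (-1+0)/2 = -0.5000
Mz = (-14+3)/2 = -5.5000

M = (-3.0000, -0.5000, -5.5000)


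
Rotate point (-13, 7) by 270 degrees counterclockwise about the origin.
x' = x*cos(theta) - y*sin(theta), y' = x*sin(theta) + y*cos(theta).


cos(270) = 0, sin(270) = -1
x' = -13*0 - 7*(-1) = 7
y' = -13*(-1) + 7*0 = 13

(7, 13)


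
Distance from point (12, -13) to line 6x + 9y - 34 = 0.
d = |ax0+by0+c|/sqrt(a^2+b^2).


|6*12 + 9*(-13) - 34| = |-79| = 79
sqrt(36 + 81) = sqrt(117) = 10.8167
d = 79/sqrt(117) = 7.3036

7.3036


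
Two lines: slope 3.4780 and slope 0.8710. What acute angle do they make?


m1-m2 = 2.607
1+m1*m2 = 4.029338
tan(theta) = |2.607/4.029338| = 0.647005
theta = arctan(|2.607/4.029338|) = 32.9031 degrees (acute angle)

32.9031 degrees


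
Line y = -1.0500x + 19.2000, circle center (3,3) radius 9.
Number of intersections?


Substitute y = -1.0500x + 19.2000: (x-3)^2 + (-1.0500x+19.2000-3)^2 = 81
Expand to Ax^2 + Bx + C = 0, where b-k = 16.2
A = 1+m^2 = 2.1025
B = 2(m(b-k) - h) = 2(-1.0500*16.2 - 3) = -40.02
C = h^2 + (b-k)^2 - r^2 = 9 + 262.44 - 81 = 190.44
disc = B^2-4AC = 1601.6004 - 1601.6004 = 0
disc = 0

1 intersection point (tangent)


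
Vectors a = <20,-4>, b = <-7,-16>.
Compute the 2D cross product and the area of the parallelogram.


cross = 20*(-16) + 4*(-7) = -320 - 28 = -348
Parallelogram area = |-348| = 348

cross = -348, parallelogram area = 348


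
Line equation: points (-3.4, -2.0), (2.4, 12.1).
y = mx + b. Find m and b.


m = (14.1)/(5.8) = 2.4310
b = y1 - m*x1 = -2.0 - (14.1*(-3.4))/(5.8) = -2.0 + 8.2655 = 6.2655

y = 2.4310x + 6.2655


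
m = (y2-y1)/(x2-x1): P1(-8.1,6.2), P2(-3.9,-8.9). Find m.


dy = -8.9 - 6.2 = -15.1
dx = -3.9 + 8.1 = 4.2
m = -15.1/4.2 = -3.5952

m = -3.5952


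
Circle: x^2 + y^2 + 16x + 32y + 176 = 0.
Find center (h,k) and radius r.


h = -D/2 = -16/2 = -8
k = -E/2 = -32/2 = -16
r^2 = h^2 + k^2 - F = 64 + 256 - 176 = 144
r = 12

Center (-8, -16), radius = 12


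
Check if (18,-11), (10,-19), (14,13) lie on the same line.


18*(-19-13) + 10*(13+ 11) + 14*(-11+ 19)
= -576 + 240 + 112 = -224

No, not collinear (determinant = -224)


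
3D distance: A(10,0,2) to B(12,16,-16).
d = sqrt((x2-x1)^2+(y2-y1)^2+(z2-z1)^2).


dx=2, dy=16, dz=-18
d = sqrt(4+256+324) = sqrt(584) = 24.1661

24.1661


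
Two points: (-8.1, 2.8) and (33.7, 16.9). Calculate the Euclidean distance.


dx = 33.7 + 8.1 = 41.8
dy = 16.9 - 2.8 = 14.1
d = sqrt(1747.24 + 198.81) = sqrt(1946.05) = 44.1141

44.1141


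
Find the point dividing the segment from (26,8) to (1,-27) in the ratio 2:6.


Px = (2*1 + 6*26)/8 = 158/8 = 19.7500
Py = (2*(-27) + 6*8)/8 = -6/8 = -0.7500

P = (19.7500, -0.7500)


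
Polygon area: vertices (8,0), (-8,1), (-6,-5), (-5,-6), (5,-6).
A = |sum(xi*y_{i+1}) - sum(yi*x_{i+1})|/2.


sum(xi*y_{i+1}) = 8*1 - 8*(-5) - 6*(-6) - 5*(-6) + 5*0 = 114
sum(yi*x_{i+1}) = 0*(-8) + 1*(-6) - 5*(-5) - 6*5 - 6*8 = -59
Area = |114 + 59|/2 = 173/2 = 86.5000

86.5000 sq units


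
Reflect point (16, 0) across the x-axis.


Reflection rule for x-axis: (x, -y)
(16, 0) -> (16, 0)

(16, 0)


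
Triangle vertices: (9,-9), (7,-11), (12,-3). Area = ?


9*(-11+ 3) = -72
7*(-3+ 9) = 42
12*(-9+ 11) = 24
sum = -6
Area = |-6|/2 = 3.0000

3.0000 sq units


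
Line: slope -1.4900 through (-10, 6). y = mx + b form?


y - 6 = -1.4900(x + 10)
y = -1.4900x + 6 + 1.4900*(-10)
y = -1.4900x - 8.9000

y = -1.4900x - 8.9000


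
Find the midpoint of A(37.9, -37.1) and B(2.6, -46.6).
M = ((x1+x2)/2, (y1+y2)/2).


Mx = (37.9 + 2.6)/2 = 40.5/2 = 20.2500
My = (-37.1 - 46.6)/2 = -83.7/2 = -41.8500

(20.2500, -41.8500)


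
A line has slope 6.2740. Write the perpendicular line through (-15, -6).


Perpendicular slope = -1/m1 = -1/6.2740 = -0.1594
b2 = y0 - m2*x0 = -6 - 15/6.2740 = -6 - 2.3908 = -8.3908

y = -0.1594x - 8.3908


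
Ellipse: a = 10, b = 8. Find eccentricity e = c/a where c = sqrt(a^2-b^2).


c = sqrt(100-64) = sqrt(36) = 6.0000
e = c/a = 6/10 = 0.6000

e = 0.6000


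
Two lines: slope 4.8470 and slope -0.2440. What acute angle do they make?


m1-m2 = 5.091
1+m1*m2 = -0.182668
tan(theta) = |5.091/(-0.182668)| = 27.870235
theta = arctan(|5.091/(-0.182668)|) = 87.9451 degrees (acute angle)

87.9451 degrees


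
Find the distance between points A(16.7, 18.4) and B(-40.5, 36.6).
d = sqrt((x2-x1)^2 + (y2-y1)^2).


dx = -40.5 - 16.7 = -57.2
dy = 36.6 - 18.4 = 18.2
d = sqrt(3271.84 + 331.24) = sqrt(3603.08) = 60.0257

60.0257


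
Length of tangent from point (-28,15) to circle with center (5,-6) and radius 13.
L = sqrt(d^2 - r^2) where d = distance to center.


d = sqrt((-28-5)^2 + (15+ 6)^2) = sqrt(1089+441) = 39.1152
L = sqrt(1530.0000 - 169) = sqrt(1361.0000) = 36.8917

36.8917


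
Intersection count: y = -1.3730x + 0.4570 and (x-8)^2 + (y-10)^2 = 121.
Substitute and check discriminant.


Substitute y = -1.3730x + 0.4570: (x-8)^2 + (-1.3730x+0.4570-10)^2 = 121
Expand to Ax^2 + Bx + C = 0, where b-k = -9.543
A = 1+m^2 = 2.885129
B = 2(m(b-k) - h) = 2(-1.3730*(-9.543) - 8) = 10.205078
C = h^2 + (b-k)^2 - r^2 = 64 + 91.068849 - 121 = 34.068849
disc = B^2-4AC = 104.1436 - 393.1721 = -289.0285
disc < 0

0 intersection points


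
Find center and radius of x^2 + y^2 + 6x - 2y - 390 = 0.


h = -D/2 = -6/2 = -3
k = -E/2 = 2/2 = 1
r^2 = h^2 + k^2 - F = 9 + 1 + 390 = 400
r = 20

Center (-3, 1), radius = 20


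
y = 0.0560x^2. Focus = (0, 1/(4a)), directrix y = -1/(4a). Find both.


a = 0.0560
1/(4a) = 4.4643
Focus = (0, 4.4643)
Directrix: y = -4.4643

Focus = (0, 4.4643), Directrix: y = -4.4643


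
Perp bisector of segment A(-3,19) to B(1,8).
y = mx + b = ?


Midpoint = (-1, 13.5)
Slope of AB = dy/dx = -11/4 = -2.7500
Perp slope = -dx/dy = 4/11 = 0.3636
b = My - (perp slope)*Mx = 13.5 + (4*(-1))/(-11) = 13.5 + 0.3636 = 13.8636

y = 0.3636x + 13.8636


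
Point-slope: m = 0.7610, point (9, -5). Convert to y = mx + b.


y + 5 = 0.7610(x - 9)
y = 0.7610x - 5 - 0.7610*9
y = 0.7610x - 11.8490

y = 0.7610x - 11.8490


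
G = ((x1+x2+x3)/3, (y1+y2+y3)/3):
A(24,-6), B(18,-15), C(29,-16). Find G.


Gx = (24+18+29)/3 = 71/3 = 23.6667
Gy = (-6- 15- 16)/3 = -37/3 = -12.3333

G = (23.6667, -12.3333)


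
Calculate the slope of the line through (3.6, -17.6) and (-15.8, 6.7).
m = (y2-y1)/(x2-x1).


dy = 6.7 + 17.6 = 24.3
dx = -15.8 - 3.6 = -19.4
m = 24.3/(-19.4) = -1.2526

m = -1.2526


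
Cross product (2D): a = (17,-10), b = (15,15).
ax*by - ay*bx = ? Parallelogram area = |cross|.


cross = 17*15 + 10*15 = 255 + 150 = 405
Parallelogram area = |405| = 405

cross = 405, parallelogram area = 405


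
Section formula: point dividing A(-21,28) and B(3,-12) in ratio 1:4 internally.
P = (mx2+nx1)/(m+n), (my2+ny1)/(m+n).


Px = (1*3 + 4*(-21))/5 = -81/5 = -16.2000
Py = (1*(-12) + 4*28)/5 = 100/5 = 20.0000

P = (-16.2000, 20.0000)


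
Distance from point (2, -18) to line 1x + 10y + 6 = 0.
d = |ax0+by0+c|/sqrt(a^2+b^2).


|1*2 + 10*(-18) + 6| = |-172| = 172
sqrt(1 + 100) = sqrt(101) = 10.0499
d = 172/sqrt(101) = 17.1146

17.1146


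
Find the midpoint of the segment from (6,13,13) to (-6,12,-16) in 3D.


Mx = (6- 6)/2 = 0
My = (13+12)/2 = 12.5000
Mz = (13- 16)/2 = -1.5000

M = (0, 12.5000, -1.5000)


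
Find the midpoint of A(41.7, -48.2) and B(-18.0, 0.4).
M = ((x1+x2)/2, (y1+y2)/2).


Mx = (41.7 - 18.0)/2 = 23.7/2 = 11.8500
My = (-48.2 + 0.4)/2 = -47.8/2 = -23.9000

(11.8500, -23.9000)


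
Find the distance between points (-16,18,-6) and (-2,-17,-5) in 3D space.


dx=14, dy=-35, dz=1
d = sqrt(196+1225+1) = sqrt(1422) = 37.7094

37.7094


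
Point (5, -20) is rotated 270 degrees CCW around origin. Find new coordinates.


cos(270) = 0, sin(270) = -1
x' = 5*0 + 20*(-1) = -20
y' = 5*(-1) - 20*0 = -5

(-20, -5)


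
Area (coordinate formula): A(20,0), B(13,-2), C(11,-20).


20*(-2+ 20) = 360
13*(-20-0) = -260
11*(0+ 2) = 22
sum = 122
Area = |122|/2 = 61.0000

61.0000 sq units


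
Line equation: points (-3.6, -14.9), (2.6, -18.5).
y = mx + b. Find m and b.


m = (-3.6)/(6.2) = -0.5806
b = y1 - m*x1 = -14.9 - (-3.6*(-3.6))/(6.2) = -14.9 - 2.0903 = -16.9903

y = -0.5806x - 16.9903


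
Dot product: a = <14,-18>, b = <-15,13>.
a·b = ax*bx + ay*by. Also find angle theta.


a·b = 14*(-15) - 18*13 = -210 - 234 = -444
|a| = sqrt(196+324) = 22.8035
|b| = sqrt(225+169) = 19.8494
cos(theta) = -444/(sqrt(520)*sqrt(394)) = -444/sqrt(204880) = -0.980919
theta = arccos(-444/sqrt(204880)) = 168.7894 degrees

a·b = -444, theta = 168.7894 deg


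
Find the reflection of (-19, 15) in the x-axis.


Reflection rule for x-axis: (x, -y)
(-19, 15) -> (-19, -15)

(-19, -15)


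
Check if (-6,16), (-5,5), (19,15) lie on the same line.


-6*(5-15) - 5*(15-16) + 19*(16-5)
= 60 + 5 + 209 = 274

No, not collinear (determinant = 274)


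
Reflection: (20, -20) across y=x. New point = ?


Reflection rule for y=x: (y, x)
(20, -20) -> (-20, 20)

(-20, 20)


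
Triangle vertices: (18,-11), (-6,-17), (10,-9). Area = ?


18*(-17+ 9) = -144
-6*(-9+ 11) = -12
10*(-11+ 17) = 60
sum = -96
Area = |-96|/2 = 48.0000

48.0000 sq units


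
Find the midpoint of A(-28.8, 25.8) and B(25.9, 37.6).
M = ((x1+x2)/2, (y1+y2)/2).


Mx = (-28.8 + 25.9)/2 = -2.9/2 = -1.4500
My = (25.8 + 37.6)/2 = 63.4/2 = 31.7000

(-1.4500, 31.7000)


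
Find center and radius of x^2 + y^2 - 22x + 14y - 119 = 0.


h = -D/2 = 22/2 = 11
k = -E/2 = -14/2 = -7
r^2 = h^2 + k^2 - F = 121 + 49 + 119 = 289
r = 17

Center (11, -7), radius = 17


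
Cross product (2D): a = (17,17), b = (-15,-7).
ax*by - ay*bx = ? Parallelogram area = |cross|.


cross = 17*(-7) - 17*(-15) = -119 + 255 = 136
Parallelogram area = |136| = 136

cross = 136, parallelogram area = 136


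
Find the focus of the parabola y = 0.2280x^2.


a = 0.2280
4a = 0.9120
focus = (0, 1/0.9120) = (0, 1.0965)

Focus = (0, 1.0965)


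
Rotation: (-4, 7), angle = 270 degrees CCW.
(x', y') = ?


cos(270) = 0, sin(270) = -1
x' = -4*0 - 7*(-1) = 7
y' = -4*(-1) + 7*0 = 4

(7, 4)


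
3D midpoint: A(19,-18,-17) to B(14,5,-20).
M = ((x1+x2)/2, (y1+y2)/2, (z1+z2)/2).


Mx = (19+14)/2 = 16.5000
My = (-18+5)/2 = -6.5000
Mz = (-17- 20)/2 = -18.5000

M = (16.5000, -6.5000, -18.5000)


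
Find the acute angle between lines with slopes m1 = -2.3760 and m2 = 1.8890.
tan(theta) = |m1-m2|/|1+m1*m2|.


m1-m2 = -4.265
1+m1*m2 = -3.488264
tan(theta) = |-4.265/(-3.488264)| = 1.222671
theta = arctan(|-4.265/(-3.488264)|) = 50.7209 degrees (acute angle)

50.7209 degrees


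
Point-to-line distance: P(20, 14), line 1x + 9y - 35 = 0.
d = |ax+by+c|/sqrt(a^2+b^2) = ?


|1*20 + 9*14 - 35| = |111| = 111
sqrt(1 + 81) = sqrt(82) = 9.0554
d = 111/sqrt(82) = 12.2579

12.2579


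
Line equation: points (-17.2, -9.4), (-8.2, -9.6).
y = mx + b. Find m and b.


m = (-0.2)/(9.0) = -0.0222
b = y1 - m*x1 = -9.4 - (-0.2*(-17.2))/(9.0) = -9.4 - 0.3822 = -9.7822

y = -0.0222x - 9.7822


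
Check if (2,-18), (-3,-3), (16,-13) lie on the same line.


2*(-3+ 13) - 3*(-13+ 18) + 16*(-18+ 3)
= 20 - 15 - 240 = -235

No, not collinear (determinant = -235)


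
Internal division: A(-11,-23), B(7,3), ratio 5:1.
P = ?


Px = (5*7 + 1*(-11))/6 = 24/6 = 4.0000
Py = (5*3 + 1*(-23))/6 = -8/6 = -1.3333

P = (4.0000, -1.3333)


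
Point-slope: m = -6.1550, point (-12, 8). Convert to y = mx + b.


y - 8 = -6.1550(x + 12)
y = -6.1550x + 8 + 6.1550*(-12)
y = -6.1550x - 65.8600

y = -6.1550x - 65.8600


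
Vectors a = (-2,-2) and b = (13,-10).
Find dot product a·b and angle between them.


a·b = -2*13 - 2*(-10) = -26 + 20 = -6
|a| = sqrt(4+4) = 2.8284
|b| = sqrt(169+100) = 16.4012
cos(theta) = -6/(sqrt(8)*sqrt(269)) = -6/sqrt(2152) = -0.129339
theta = arccos(-6/sqrt(2152)) = 97.4314 degrees

a·b = -6, theta = 97.4314 deg
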